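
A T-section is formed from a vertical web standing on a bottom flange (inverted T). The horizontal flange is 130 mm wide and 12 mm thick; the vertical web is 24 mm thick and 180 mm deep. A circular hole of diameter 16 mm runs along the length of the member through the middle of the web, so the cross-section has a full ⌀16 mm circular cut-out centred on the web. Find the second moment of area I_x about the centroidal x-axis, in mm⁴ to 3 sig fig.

I_x ≈ 2.21 × 10⁷ mm⁴

Break the section into simple shapes (no overlaps), measuring from the bottom-left corner of the bounding box.
Flange: 130 × 12, A = 1 560 mm², y = 6 mm, Ī = 18 720 mm⁴.
Web: 24 × 180, A = 4 320 mm², y = 102 mm, Ī = 11 664 000 mm⁴.
Hole (subtracted): ⌀16, A = 201.06 mm², y = 102 mm, Ī = 3 217 mm⁴.
Centroid: ȳ = ΣA·y / ΣA = 75.629 mm.
Transfer each piece to the centroidal x-axis using Ī + A·d² with d = y − 75.629:
  flange: d = -69.629 mm → contributes +7 581 881 mm⁴
  web: d = 26.371 mm → contributes +14 668 285 mm⁴
  hole: d = 26.371 mm → contributes −143 043 mm⁴
Total I = 22 107 123 mm⁴.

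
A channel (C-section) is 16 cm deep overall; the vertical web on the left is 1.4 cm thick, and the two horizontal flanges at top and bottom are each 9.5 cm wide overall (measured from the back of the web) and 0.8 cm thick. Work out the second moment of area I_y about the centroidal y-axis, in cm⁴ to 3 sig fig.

Break the section into simple shapes (no overlaps), measuring from the bottom-left corner of the bounding box.
Web: 1.4 × 16, A = 22.4 cm², x = 0.7 cm, Ī = 3.6587 cm⁴.
Top flange (beyond web): 8.1 × 0.8, A = 6.48 cm², x = 5.45 cm, Ī = 35.429 cm⁴.
Bottom flange (beyond web): 8.1 × 0.8, A = 6.48 cm², x = 5.45 cm, Ī = 35.429 cm⁴.
Centroid: x̄ = ΣA·x / ΣA = 2.441 cm.
Transfer each piece to the centroidal y-axis using Ī + A·d² with d = x − 2.441:
  web: d = -1.741 cm → contributes +71.551 cm⁴
  top flange (beyond web): d = 3.009 cm → contributes +94.102 cm⁴
  bottom flange (beyond web): d = 3.009 cm → contributes +94.102 cm⁴
Total I = 259.75 cm⁴.

I_y ≈ 260 cm⁴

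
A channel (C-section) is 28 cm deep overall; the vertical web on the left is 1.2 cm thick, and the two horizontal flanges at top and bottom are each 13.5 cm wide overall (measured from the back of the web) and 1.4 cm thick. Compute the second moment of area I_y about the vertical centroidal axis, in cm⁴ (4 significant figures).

Decompose the section into non-overlapping parts with the origin at the bottom-left of its bounding rectangle.
Web: 1.2 × 28, A = 33.6 cm², x = 0.6 cm, Ī = 4.032 cm⁴.
Top flange (beyond web): 12.3 × 1.4, A = 17.22 cm², x = 7.35 cm, Ī = 217.101 cm⁴.
Bottom flange (beyond web): 12.3 × 1.4, A = 17.22 cm², x = 7.35 cm, Ī = 217.101 cm⁴.
Centroid: x̄ = ΣA·x / ΣA = 4.01667 cm.
Transfer each piece to the vertical centroidal axis using Ī + A·d² with d = x − 4.01667:
  web: d = -3.41667 cm → contributes +396.265 cm⁴
  top flange (beyond web): d = 3.33333 cm → contributes +408.434 cm⁴
  bottom flange (beyond web): d = 3.33333 cm → contributes +408.434 cm⁴
Total I = 1213.13 cm⁴.

I_y ≈ 1213 cm⁴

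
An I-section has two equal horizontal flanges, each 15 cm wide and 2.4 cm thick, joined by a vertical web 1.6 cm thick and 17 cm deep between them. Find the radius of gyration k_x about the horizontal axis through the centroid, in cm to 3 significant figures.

k_x ≈ 8.67 cm

Split into non-overlapping primitives; take the origin at the lower-left of the bounding box.
Bottom flange: 15 × 2.4, A = 36 cm², y = 1.2 cm, Ī = 17.28 cm⁴.
Web: 1.6 × 17, A = 27.2 cm², y = 10.9 cm, Ī = 655.07 cm⁴.
Top flange: 15 × 2.4, A = 36 cm², y = 20.6 cm, Ī = 17.28 cm⁴.
By symmetry the centroid is at mid-height, ȳ = 10.9 cm.
Transfer each piece to the horizontal axis through the centroid using Ī + A·d² with d = y − 10.9:
  bottom flange: d = -9.7 cm → contributes +3404.5 cm⁴
  web: d = 0 cm → contributes +655.07 cm⁴
  top flange: d = 9.7 cm → contributes +3404.5 cm⁴
Total I = 7464.1 cm⁴.
Radius of gyration: k = √(I/A) = √(7464.1 / 99.2) = 8.6743 cm.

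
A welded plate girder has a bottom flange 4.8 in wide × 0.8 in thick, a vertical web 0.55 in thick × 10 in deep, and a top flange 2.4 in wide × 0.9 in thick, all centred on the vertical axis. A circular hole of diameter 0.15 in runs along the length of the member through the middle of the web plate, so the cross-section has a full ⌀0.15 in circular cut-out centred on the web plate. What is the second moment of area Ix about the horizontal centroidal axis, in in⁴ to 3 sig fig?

Treat the section as a set of non-overlapping primitives; coordinates are from the bounding-box lower-left.
Bottom plate: 4.8 × 0.8, A = 3.84 in², y = 0.4 in, Ī = 0.2048 in⁴.
Web plate: 0.55 × 10, A = 5.5 in², y = 5.8 in, Ī = 45.833 in⁴.
Top plate: 2.4 × 0.9, A = 2.16 in², y = 11.25 in, Ī = 0.1458 in⁴.
Hole (subtracted): ⌀0.15, A = 0.017671 in², y = 5.8 in, Ī = 0.00002485 in⁴.
Centroid: ȳ = ΣA·y / ΣA = 5.0193 in.
Transfer each piece to the horizontal centroidal axis using Ī + A·d² with d = y − 5.0193:
  bottom plate: d = -4.6193 in → contributes +82.143 in⁴
  web plate: d = 0.78068 in → contributes +49.185 in⁴
  top plate: d = 6.2307 in → contributes +84 in⁴
  hole: d = 0.78068 in → contributes −0.010795 in⁴
Total I = 215.32 in⁴.

Ix ≈ 215 in⁴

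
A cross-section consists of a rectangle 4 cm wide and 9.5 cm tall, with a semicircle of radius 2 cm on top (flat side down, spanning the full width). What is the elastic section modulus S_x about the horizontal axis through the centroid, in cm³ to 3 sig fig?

Split into non-overlapping primitives; take the origin at the lower-left of the bounding box.
Rectangular body: 4 × 9.5, A = 38 cm², y = 4.75 cm, Ī = 285.79 cm⁴.
Semicircular cap: semicircle r = 2, A = 6.2832 cm², y = 10.349 cm, Ī = 1.7561 cm⁴.
Centroid: ȳ = ΣA·y / ΣA = 5.5444 cm.
Transfer each piece to the horizontal axis through the centroid using Ī + A·d² with d = y − 5.5444:
  rectangular body: d = -0.7944 cm → contributes +309.77 cm⁴
  semicircular cap: d = 4.8044 cm → contributes +146.79 cm⁴
Total I = 456.56 cm⁴.
Extreme fibre distance c = 5.9556 cm; S = I/c = 76.661 cm³.

S_x ≈ 76.7 cm³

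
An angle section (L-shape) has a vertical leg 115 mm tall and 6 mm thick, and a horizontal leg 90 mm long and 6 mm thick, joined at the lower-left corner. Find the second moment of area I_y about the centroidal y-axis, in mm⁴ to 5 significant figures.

I_y ≈ 8.8822 × 10⁵ mm⁴

Split into non-overlapping primitives; take the origin at the lower-left of the bounding box.
Vertical leg: 6 × 115, A = 690 mm², x = 3 mm, Ī = 2 070 mm⁴.
Horizontal leg (remainder): 84 × 6, A = 504 mm², x = 48 mm, Ī = 296 352 mm⁴.
Centroid: x̄ = ΣA·x / ΣA = 21.99497 mm.
Transfer each piece to the centroidal y-axis using Ī + A·d² with d = x − 21.99497:
  vertical leg: d = -18.99497 mm → contributes +251028.3 mm⁴
  horizontal leg (remainder): d = 26.00503 mm → contributes +637187.7 mm⁴
Total I = 888 216 mm⁴.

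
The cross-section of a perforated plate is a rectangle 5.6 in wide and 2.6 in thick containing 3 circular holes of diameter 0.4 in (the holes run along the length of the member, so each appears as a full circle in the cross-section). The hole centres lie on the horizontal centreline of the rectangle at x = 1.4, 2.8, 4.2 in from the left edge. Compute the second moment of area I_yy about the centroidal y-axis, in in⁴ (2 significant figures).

Treat the section as a set of non-overlapping primitives; coordinates are from the bounding-box lower-left.
Plate: 5.6 × 2.6, A = 14.56 in², x = 2.8 in, Ī = 38.05 in⁴.
Hole 1 (subtracted): ⌀0.4, A = 0.1257 in², x = 1.4 in, Ī = 0.001257 in⁴.
Hole 2 (subtracted): ⌀0.4, A = 0.1257 in², x = 2.8 in, Ī = 0.001257 in⁴.
Hole 3 (subtracted): ⌀0.4, A = 0.1257 in², x = 4.2 in, Ī = 0.001257 in⁴.
By symmetry the centroid is at mid-width, x̄ = 2.8 in.
Transfer each piece to the centroidal y-axis using Ī + A·d² with d = x − 2.8:
  plate: d = 0 in → contributes +38.05 in⁴
  hole 1: d = -1.4 in → contributes −0.2476 in⁴
  hole 2: d = 0 in → contributes −0.001257 in⁴
  hole 3: d = 1.4 in → contributes −0.2476 in⁴
Total I = 37.55 in⁴.

I_yy ≈ 38 in⁴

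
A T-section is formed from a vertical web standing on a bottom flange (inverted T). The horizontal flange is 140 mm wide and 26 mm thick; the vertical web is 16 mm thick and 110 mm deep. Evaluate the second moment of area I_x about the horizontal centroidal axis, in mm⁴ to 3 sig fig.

Treat the section as a set of non-overlapping primitives; coordinates are from the bounding-box lower-left.
Flange: 140 × 26, A = 3 640 mm², y = 13 mm, Ī = 205 053 mm⁴.
Web: 16 × 110, A = 1 760 mm², y = 81 mm, Ī = 1 774 667 mm⁴.
Centroid: ȳ = ΣA·y / ΣA = 35.163 mm.
Transfer each piece to the horizontal centroidal axis using Ī + A·d² with d = y − 35.163:
  flange: d = -22.163 mm → contributes +1 993 010 mm⁴
  web: d = 45.837 mm → contributes +5 472 486 mm⁴
Total I = 7 465 497 mm⁴.

I_x ≈ 7.47 × 10⁶ mm⁴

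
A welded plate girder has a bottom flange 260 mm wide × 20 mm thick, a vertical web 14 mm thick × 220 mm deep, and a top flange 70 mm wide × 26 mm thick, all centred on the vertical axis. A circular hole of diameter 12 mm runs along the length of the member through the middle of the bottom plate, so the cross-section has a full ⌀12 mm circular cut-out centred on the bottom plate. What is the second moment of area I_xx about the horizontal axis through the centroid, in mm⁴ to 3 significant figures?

I_xx ≈ 9.85 × 10⁷ mm⁴

Decompose the section into non-overlapping parts with the origin at the bottom-left of its bounding rectangle.
Bottom plate: 260 × 20, A = 5 200 mm², y = 10 mm, Ī = 173 333 mm⁴.
Web plate: 14 × 220, A = 3 080 mm², y = 130 mm, Ī = 12 422 667 mm⁴.
Top plate: 70 × 26, A = 1 820 mm², y = 253 mm, Ī = 102 527 mm⁴.
Hole (subtracted): ⌀12, A = 113.1 mm², y = 10 mm, Ī = 1017.9 mm⁴.
Centroid: ȳ = ΣA·y / ΣA = 91.292 mm.
Transfer each piece to the horizontal axis through the centroid using Ī + A·d² with d = y − 91.292:
  bottom plate: d = -81.292 mm → contributes +34 537 356 mm⁴
  web plate: d = 38.708 mm → contributes +17 037 347 mm⁴
  top plate: d = 161.71 mm → contributes +47 694 298 mm⁴
  hole: d = -81.292 mm → contributes −748 418 mm⁴
Total I = 98 520 583 mm⁴.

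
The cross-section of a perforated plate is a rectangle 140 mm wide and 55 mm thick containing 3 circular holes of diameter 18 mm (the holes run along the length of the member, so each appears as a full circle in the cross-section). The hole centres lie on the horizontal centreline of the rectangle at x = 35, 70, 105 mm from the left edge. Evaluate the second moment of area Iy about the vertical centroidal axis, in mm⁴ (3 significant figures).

Treat the section as a set of non-overlapping primitives; coordinates are from the bounding-box lower-left.
Plate: 140 × 55, A = 7 700 mm², x = 70 mm, Ī = 12 576 667 mm⁴.
Hole 1 (subtracted): ⌀18, A = 254.47 mm², x = 35 mm, Ī = 5 153 mm⁴.
Hole 2 (subtracted): ⌀18, A = 254.47 mm², x = 70 mm, Ī = 5 153 mm⁴.
Hole 3 (subtracted): ⌀18, A = 254.47 mm², x = 105 mm, Ī = 5 153 mm⁴.
By symmetry the centroid is at mid-width, x̄ = 70 mm.
Transfer each piece to the vertical centroidal axis using Ī + A·d² with d = x − 70:
  plate: d = 0 mm → contributes +12 576 667 mm⁴
  hole 1: d = -35 mm → contributes −316 878 mm⁴
  hole 2: d = 0 mm → contributes −5 153 mm⁴
  hole 3: d = 35 mm → contributes −316 878 mm⁴
Total I = 11 937 759 mm⁴.

Iy ≈ 1.19 × 10⁷ mm⁴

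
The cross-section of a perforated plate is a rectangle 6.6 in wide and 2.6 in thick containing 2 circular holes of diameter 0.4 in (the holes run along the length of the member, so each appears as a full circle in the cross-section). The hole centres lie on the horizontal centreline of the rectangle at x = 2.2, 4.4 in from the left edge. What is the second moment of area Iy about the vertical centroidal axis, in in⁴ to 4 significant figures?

Iy ≈ 61.98 in⁴

Treat the section as a set of non-overlapping primitives; coordinates are from the bounding-box lower-left.
Plate: 6.6 × 2.6, A = 17.16 in², x = 3.3 in, Ī = 62.2908 in⁴.
Hole 1 (subtracted): ⌀0.4, A = 0.125664 in², x = 2.2 in, Ī = 0.00125664 in⁴.
Hole 2 (subtracted): ⌀0.4, A = 0.125664 in², x = 4.4 in, Ī = 0.00125664 in⁴.
By symmetry the centroid is at mid-width, x̄ = 3.3 in.
Transfer each piece to the vertical centroidal axis using Ī + A·d² with d = x − 3.3:
  plate: d = 0 in → contributes +62.2908 in⁴
  hole 1: d = -1.1 in → contributes −0.15331 in⁴
  hole 2: d = 1.1 in → contributes −0.15331 in⁴
Total I = 61.9842 in⁴.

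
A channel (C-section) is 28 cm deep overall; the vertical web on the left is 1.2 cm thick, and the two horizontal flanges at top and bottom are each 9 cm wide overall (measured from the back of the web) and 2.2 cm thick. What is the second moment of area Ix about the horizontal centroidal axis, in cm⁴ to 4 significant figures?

Ix ≈ 7920 cm⁴

Split into non-overlapping primitives; take the origin at the lower-left of the bounding box.
Web: 1.2 × 28, A = 33.6 cm², y = 14 cm, Ī = 2195.2 cm⁴.
Top flange (beyond web): 7.8 × 2.2, A = 17.16 cm², y = 26.9 cm, Ī = 6.9212 cm⁴.
Bottom flange (beyond web): 7.8 × 2.2, A = 17.16 cm², y = 1.1 cm, Ī = 6.9212 cm⁴.
By symmetry the centroid is at mid-height, ȳ = 14 cm.
Transfer each piece to the horizontal centroidal axis using Ī + A·d² with d = y − 14:
  web: d = 0 cm → contributes +2195.2 cm⁴
  top flange (beyond web): d = 12.9 cm → contributes +2862.52 cm⁴
  bottom flange (beyond web): d = -12.9 cm → contributes +2862.52 cm⁴
Total I = 7920.23 cm⁴.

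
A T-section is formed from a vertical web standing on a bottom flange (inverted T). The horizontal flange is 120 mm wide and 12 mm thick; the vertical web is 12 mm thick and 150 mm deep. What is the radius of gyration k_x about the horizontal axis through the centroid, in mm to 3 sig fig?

Split into non-overlapping primitives; take the origin at the lower-left of the bounding box.
Flange: 120 × 12, A = 1 440 mm², y = 6 mm, Ī = 17 280 mm⁴.
Web: 12 × 150, A = 1 800 mm², y = 87 mm, Ī = 3 375 000 mm⁴.
Centroid: ȳ = ΣA·y / ΣA = 51 mm.
Transfer each piece to the horizontal axis through the centroid using Ī + A·d² with d = y − 51:
  flange: d = -45 mm → contributes +2 933 280 mm⁴
  web: d = 36 mm → contributes +5 707 800 mm⁴
Total I = 8 641 080 mm⁴.
Radius of gyration: k = √(I/A) = √(8 641 080 / 3 240) = 51.643 mm.

k_x ≈ 51.6 mm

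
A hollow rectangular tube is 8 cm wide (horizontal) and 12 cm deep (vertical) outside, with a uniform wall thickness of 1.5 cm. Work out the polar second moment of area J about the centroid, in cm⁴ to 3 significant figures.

J ≈ 1270 cm⁴

Decompose the section into non-overlapping parts with the origin at the bottom-left of its bounding rectangle.
Outer rectangle: 8 × 12, A = 96 cm², y = 6 cm, Ī = 1 152 cm⁴.
Inner void (subtracted): 5 × 9, A = 45 cm², y = 6 cm, Ī = 303.75 cm⁴.
By symmetry the centroid is at mid-height, ȳ = 6 cm.
All pieces are centred on the centroidal x-axis, so I = ΣĪ (holes subtracted) = 848.25 cm⁴.
Repeating about the centroidal y-axis gives I_y = 418.25 cm⁴.
Polar second moment: J = I_x + I_y = 1266.5 cm⁴.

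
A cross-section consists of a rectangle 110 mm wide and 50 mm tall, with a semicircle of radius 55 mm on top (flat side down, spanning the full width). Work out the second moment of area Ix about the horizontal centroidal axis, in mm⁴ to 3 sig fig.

Ix ≈ 8.11 × 10⁶ mm⁴

Decompose the section into non-overlapping parts with the origin at the bottom-left of its bounding rectangle.
Rectangular body: 110 × 50, A = 5 500 mm², y = 25 mm, Ī = 1 145 833 mm⁴.
Semicircular cap: semicircle r = 55, A = 4751.7 mm², y = 73.343 mm, Ī = 1 004 345 mm⁴.
Centroid: ȳ = ΣA·y / ΣA = 47.407 mm.
Transfer each piece to the horizontal centroidal axis using Ī + A·d² with d = y − 47.407:
  rectangular body: d = -22.407 mm → contributes +3 907 220 mm⁴
  semicircular cap: d = 25.936 mm → contributes +4 200 623 mm⁴
Total I = 8 107 843 mm⁴.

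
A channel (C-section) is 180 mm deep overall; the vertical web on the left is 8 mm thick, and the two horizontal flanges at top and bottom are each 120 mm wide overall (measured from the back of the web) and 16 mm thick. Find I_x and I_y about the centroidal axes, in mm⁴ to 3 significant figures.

I_x ≈ 2.81 × 10⁷ mm⁴, I_y ≈ 7.45 × 10⁶ mm⁴

Treat the section as a set of non-overlapping primitives; coordinates are from the bounding-box lower-left.
Web: 8 × 180, A = 1 440 mm², y = 90 mm, Ī = 3 888 000 mm⁴.
Top flange (beyond web): 112 × 16, A = 1 792 mm², y = 172 mm, Ī = 38 229 mm⁴.
Bottom flange (beyond web): 112 × 16, A = 1 792 mm², y = 8 mm, Ī = 38 229 mm⁴.
By symmetry the centroid is at mid-height, ȳ = 90 mm.
Transfer each piece to the centroidal x-axis using Ī + A·d² with d = y − 90:
  web: d = 0 mm → contributes +3 888 000 mm⁴
  top flange (beyond web): d = 82 mm → contributes +12 087 637 mm⁴
  bottom flange (beyond web): d = -82 mm → contributes +12 087 637 mm⁴
Total I = 28 063 275 mm⁴.
For the y-axis: x̄ = 46.803 mm.
Repeating about the centroidal y-axis gives I_y = 7 452 295 mm⁴.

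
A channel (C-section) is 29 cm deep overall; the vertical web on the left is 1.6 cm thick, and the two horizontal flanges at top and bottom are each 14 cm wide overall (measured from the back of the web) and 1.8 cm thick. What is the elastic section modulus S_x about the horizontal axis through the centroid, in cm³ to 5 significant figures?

S_x ≈ 794.52 cm³

Treat the section as a set of non-overlapping primitives; coordinates are from the bounding-box lower-left.
Web: 1.6 × 29, A = 46.4 cm², y = 14.5 cm, Ī = 3251.867 cm⁴.
Top flange (beyond web): 12.4 × 1.8, A = 22.32 cm², y = 28.1 cm, Ī = 6.0264 cm⁴.
Bottom flange (beyond web): 12.4 × 1.8, A = 22.32 cm², y = 0.9 cm, Ī = 6.0264 cm⁴.
By symmetry the centroid is at mid-height, ȳ = 14.5 cm.
Transfer each piece to the horizontal axis through the centroid using Ī + A·d² with d = y − 14.5:
  web: d = 0 cm → contributes +3251.867 cm⁴
  top flange (beyond web): d = 13.6 cm → contributes +4134.334 cm⁴
  bottom flange (beyond web): d = -13.6 cm → contributes +4134.334 cm⁴
Total I = 11520.53 cm⁴.
Extreme fibre distance c = 14.5 cm; S = I/c = 794.5196 cm³.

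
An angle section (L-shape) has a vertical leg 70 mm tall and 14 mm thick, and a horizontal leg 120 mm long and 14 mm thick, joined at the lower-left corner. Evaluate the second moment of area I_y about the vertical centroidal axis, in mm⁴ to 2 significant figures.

I_y ≈ 3.5 × 10⁶ mm⁴

Break the section into simple shapes (no overlaps), measuring from the bottom-left corner of the bounding box.
Vertical leg: 14 × 70, A = 980 mm², x = 7 mm, Ī = 16 007 mm⁴.
Horizontal leg (remainder): 106 × 14, A = 1 484 mm², x = 67 mm, Ī = 1 389 519 mm⁴.
Centroid: x̄ = ΣA·x / ΣA = 43.14 mm.
Transfer each piece to the vertical centroidal axis using Ī + A·d² with d = x − 43.14:
  vertical leg: d = -36.14 mm → contributes +1 295 727 mm⁴
  horizontal leg (remainder): d = 23.86 mm → contributes +2 234 617 mm⁴
Total I = 3 530 344 mm⁴.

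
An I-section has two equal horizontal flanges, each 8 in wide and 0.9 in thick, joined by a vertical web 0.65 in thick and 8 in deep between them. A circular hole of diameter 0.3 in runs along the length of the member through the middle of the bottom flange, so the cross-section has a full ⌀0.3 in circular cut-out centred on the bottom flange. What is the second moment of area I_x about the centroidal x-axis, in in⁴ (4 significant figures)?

Decompose the section into non-overlapping parts with the origin at the bottom-left of its bounding rectangle.
Bottom flange: 8 × 0.9, A = 7.2 in², y = 0.45 in, Ī = 0.486 in⁴.
Web: 0.65 × 8, A = 5.2 in², y = 4.9 in, Ī = 27.7333 in⁴.
Top flange: 8 × 0.9, A = 7.2 in², y = 9.35 in, Ī = 0.486 in⁴.
Hole (subtracted): ⌀0.3, A = 0.0706858 in², y = 0.45 in, Ī = 0.000397608 in⁴.
Centroid: ȳ = ΣA·y / ΣA = 4.91611 in.
Transfer each piece to the centroidal x-axis using Ī + A·d² with d = y − 4.91611:
  bottom flange: d = -4.46611 in → contributes +144.098 in⁴
  web: d = -0.0161067 in → contributes +27.7347 in⁴
  top flange: d = 4.43389 in → contributes +142.034 in⁴
  hole: d = -4.46611 in → contributes −1.4103 in⁴
Total I = 312.456 in⁴.

I_x ≈ 312.5 in⁴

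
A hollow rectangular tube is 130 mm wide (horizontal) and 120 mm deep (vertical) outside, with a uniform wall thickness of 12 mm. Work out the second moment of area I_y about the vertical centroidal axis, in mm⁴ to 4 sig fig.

Treat the section as a set of non-overlapping primitives; coordinates are from the bounding-box lower-left.
Outer rectangle: 130 × 120, A = 15 600 mm², x = 65 mm, Ī = 21 970 000 mm⁴.
Inner void (subtracted): 106 × 96, A = 10 176 mm², x = 65 mm, Ī = 9 528 128 mm⁴.
By symmetry the centroid is at mid-width, x̄ = 65 mm.
All pieces are centred on the vertical centroidal axis, so I = ΣĪ (holes subtracted) = 12 441 872 mm⁴.

I_y ≈ 1.244 × 10⁷ mm⁴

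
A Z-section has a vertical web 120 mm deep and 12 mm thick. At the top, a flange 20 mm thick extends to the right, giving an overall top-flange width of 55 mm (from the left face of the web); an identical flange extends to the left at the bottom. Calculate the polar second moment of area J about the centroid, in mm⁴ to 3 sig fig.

J ≈ 7.67 × 10⁶ mm⁴

Break the section into simple shapes (no overlaps), measuring from the bottom-left corner of the bounding box.
Web: 12 × 120, A = 1 440 mm², y = 60 mm, Ī = 1 728 000 mm⁴.
Top flange (beyond web): 43 × 20, A = 860 mm², y = 110 mm, Ī = 28 667 mm⁴.
Bottom flange (beyond web): 43 × 20, A = 860 mm², y = 10 mm, Ī = 28 667 mm⁴.
Centroid: ȳ = ΣA·y / ΣA = 60 mm.
Transfer each piece to the centroidal x-axis using Ī + A·d² with d = y − 60:
  web: d = 0 mm → contributes +1 728 000 mm⁴
  top flange (beyond web): d = 50 mm → contributes +2 178 667 mm⁴
  bottom flange (beyond web): d = -50 mm → contributes +2 178 667 mm⁴
Total I = 6 085 333 mm⁴.
For the y-axis: x̄ = 49 mm.
Repeating about the centroidal y-axis gives I_y = 1 583 053 mm⁴.
Polar second moment: J = I_x + I_y = 7 668 387 mm⁴.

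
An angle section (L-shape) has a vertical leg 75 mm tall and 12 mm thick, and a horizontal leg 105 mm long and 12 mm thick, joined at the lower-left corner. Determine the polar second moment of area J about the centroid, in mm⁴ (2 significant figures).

Split into non-overlapping primitives; take the origin at the lower-left of the bounding box.
Vertical leg: 12 × 75, A = 900 mm², y = 37.5 mm, Ī = 421 875 mm⁴.
Horizontal leg (remainder): 93 × 12, A = 1 116 mm², y = 6 mm, Ī = 13 392 mm⁴.
Centroid: ȳ = ΣA·y / ΣA = 20.06 mm.
Transfer each piece to the centroidal x-axis using Ī + A·d² with d = y − 20.06:
  vertical leg: d = 17.44 mm → contributes +695 535 mm⁴
  horizontal leg (remainder): d = -14.06 mm → contributes +234 085 mm⁴
Total I = 929 620 mm⁴.
For the y-axis: x̄ = 35.06 mm.
Repeating about the centroidal y-axis gives I_y = 2 188 360 mm⁴.
Polar second moment: J = I_x + I_y = 3 117 980 mm⁴.

J ≈ 3.1 × 10⁶ mm⁴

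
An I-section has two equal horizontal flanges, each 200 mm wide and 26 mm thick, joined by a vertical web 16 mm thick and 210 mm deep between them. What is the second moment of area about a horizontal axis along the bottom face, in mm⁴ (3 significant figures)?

Split into non-overlapping primitives; take the origin at the lower-left of the bounding box.
Bottom flange: 200 × 26, A = 5 200 mm², y = 13 mm, Ī = 292 933 mm⁴.
Web: 16 × 210, A = 3 360 mm², y = 131 mm, Ī = 12 348 000 mm⁴.
Top flange: 200 × 26, A = 5 200 mm², y = 249 mm, Ī = 292 933 mm⁴.
Transfer each piece to the base of the section using Ī + A·d² with d = y − 0:
  bottom flange: d = 13 mm → contributes +1 171 733 mm⁴
  web: d = 131 mm → contributes +70 008 960 mm⁴
  top flange: d = 249 mm → contributes +322 698 133 mm⁴
Total I = 393 878 827 mm⁴.

I_base ≈ 3.94 × 10⁸ mm⁴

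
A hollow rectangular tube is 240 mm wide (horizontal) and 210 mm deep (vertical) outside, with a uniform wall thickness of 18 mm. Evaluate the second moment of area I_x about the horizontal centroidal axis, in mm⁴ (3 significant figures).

I_x ≈ 9.57 × 10⁷ mm⁴

Break the section into simple shapes (no overlaps), measuring from the bottom-left corner of the bounding box.
Outer rectangle: 240 × 210, A = 50 400 mm², y = 105 mm, Ī = 185 220 000 mm⁴.
Inner void (subtracted): 204 × 174, A = 35 496 mm², y = 105 mm, Ī = 89 556 408 mm⁴.
By symmetry the centroid is at mid-height, ȳ = 105 mm.
All pieces are centred on the horizontal centroidal axis, so I = ΣĪ (holes subtracted) = 95 663 592 mm⁴.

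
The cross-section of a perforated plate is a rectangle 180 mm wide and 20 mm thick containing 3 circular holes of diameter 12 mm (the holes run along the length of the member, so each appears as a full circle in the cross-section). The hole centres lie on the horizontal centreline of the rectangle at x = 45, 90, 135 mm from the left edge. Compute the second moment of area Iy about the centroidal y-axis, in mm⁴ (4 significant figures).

Split into non-overlapping primitives; take the origin at the lower-left of the bounding box.
Plate: 180 × 20, A = 3 600 mm², x = 90 mm, Ī = 9 720 000 mm⁴.
Hole 1 (subtracted): ⌀12, A = 113.097 mm², x = 45 mm, Ī = 1017.88 mm⁴.
Hole 2 (subtracted): ⌀12, A = 113.097 mm², x = 90 mm, Ī = 1017.88 mm⁴.
Hole 3 (subtracted): ⌀12, A = 113.097 mm², x = 135 mm, Ī = 1017.88 mm⁴.
By symmetry the centroid is at mid-width, x̄ = 90 mm.
Transfer each piece to the centroidal y-axis using Ī + A·d² with d = x − 90:
  plate: d = 0 mm → contributes +9 720 000 mm⁴
  hole 1: d = -45 mm → contributes −230 040 mm⁴
  hole 2: d = 0 mm → contributes −1017.88 mm⁴
  hole 3: d = 45 mm → contributes −230 040 mm⁴
Total I = 9 258 902 mm⁴.

Iy ≈ 9.259 × 10⁶ mm⁴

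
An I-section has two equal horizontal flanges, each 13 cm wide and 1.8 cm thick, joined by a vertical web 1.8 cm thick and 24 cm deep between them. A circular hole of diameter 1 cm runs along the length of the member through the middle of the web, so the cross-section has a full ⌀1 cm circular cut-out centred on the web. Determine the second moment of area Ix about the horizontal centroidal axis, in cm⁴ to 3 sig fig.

Ix ≈ 9870 cm⁴

Split into non-overlapping primitives; take the origin at the lower-left of the bounding box.
Bottom flange: 13 × 1.8, A = 23.4 cm², y = 0.9 cm, Ī = 6.318 cm⁴.
Web: 1.8 × 24, A = 43.2 cm², y = 13.8 cm, Ī = 2073.6 cm⁴.
Top flange: 13 × 1.8, A = 23.4 cm², y = 26.7 cm, Ī = 6.318 cm⁴.
Hole (subtracted): ⌀1, A = 0.7854 cm², y = 13.8 cm, Ī = 0.049087 cm⁴.
By symmetry the centroid is at mid-height, ȳ = 13.8 cm.
Transfer each piece to the horizontal centroidal axis using Ī + A·d² with d = y − 13.8:
  bottom flange: d = -12.9 cm → contributes +3900.3 cm⁴
  web: d = 0 cm → contributes +2073.6 cm⁴
  top flange: d = 12.9 cm → contributes +3900.3 cm⁴
  hole: d = 0 cm → contributes −0.049087 cm⁴
Total I = 9874.2 cm⁴.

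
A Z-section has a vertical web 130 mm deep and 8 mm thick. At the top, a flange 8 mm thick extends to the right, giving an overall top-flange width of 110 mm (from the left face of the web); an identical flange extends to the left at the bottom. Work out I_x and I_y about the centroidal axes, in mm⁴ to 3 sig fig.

I_x ≈ 7.55 × 10⁶ mm⁴, I_y ≈ 6.36 × 10⁶ mm⁴

Split into non-overlapping primitives; take the origin at the lower-left of the bounding box.
Web: 8 × 130, A = 1 040 mm², y = 65 mm, Ī = 1 464 667 mm⁴.
Top flange (beyond web): 102 × 8, A = 816 mm², y = 126 mm, Ī = 4 352 mm⁴.
Bottom flange (beyond web): 102 × 8, A = 816 mm², y = 4 mm, Ī = 4 352 mm⁴.
Centroid: ȳ = ΣA·y / ΣA = 65 mm.
Transfer each piece to the centroidal x-axis using Ī + A·d² with d = y − 65:
  web: d = 0 mm → contributes +1 464 667 mm⁴
  top flange (beyond web): d = 61 mm → contributes +3 040 688 mm⁴
  bottom flange (beyond web): d = -61 mm → contributes +3 040 688 mm⁴
Total I = 7 546 043 mm⁴.
For the y-axis: x̄ = 106 mm.
Repeating about the centroidal y-axis gives I_y = 6 357 291 mm⁴.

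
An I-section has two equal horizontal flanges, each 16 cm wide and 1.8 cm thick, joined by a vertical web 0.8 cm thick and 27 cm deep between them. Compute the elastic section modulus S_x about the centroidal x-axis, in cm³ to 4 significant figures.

Decompose the section into non-overlapping parts with the origin at the bottom-left of its bounding rectangle.
Bottom flange: 16 × 1.8, A = 28.8 cm², y = 0.9 cm, Ī = 7.776 cm⁴.
Web: 0.8 × 27, A = 21.6 cm², y = 15.3 cm, Ī = 1312.2 cm⁴.
Top flange: 16 × 1.8, A = 28.8 cm², y = 29.7 cm, Ī = 7.776 cm⁴.
By symmetry the centroid is at mid-height, ȳ = 15.3 cm.
Transfer each piece to the centroidal x-axis using Ī + A·d² with d = y − 15.3:
  bottom flange: d = -14.4 cm → contributes +5979.74 cm⁴
  web: d = 0 cm → contributes +1312.2 cm⁴
  top flange: d = 14.4 cm → contributes +5979.74 cm⁴
Total I = 13271.7 cm⁴.
Extreme fibre distance c = 15.3 cm; S = I/c = 867.431 cm³.

S_x ≈ 867.4 cm³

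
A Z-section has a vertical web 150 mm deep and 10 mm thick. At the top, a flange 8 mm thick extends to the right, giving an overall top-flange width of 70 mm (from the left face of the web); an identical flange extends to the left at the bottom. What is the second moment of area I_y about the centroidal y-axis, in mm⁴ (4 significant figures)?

I_y ≈ 1.477 × 10⁶ mm⁴

Split into non-overlapping primitives; take the origin at the lower-left of the bounding box.
Web: 10 × 150, A = 1 500 mm², x = 65 mm, Ī = 12 500 mm⁴.
Top flange (beyond web): 60 × 8, A = 480 mm², x = 100 mm, Ī = 144 000 mm⁴.
Bottom flange (beyond web): 60 × 8, A = 480 mm², x = 30 mm, Ī = 144 000 mm⁴.
Centroid: x̄ = ΣA·x / ΣA = 65 mm.
Transfer each piece to the centroidal y-axis using Ī + A·d² with d = x − 65:
  web: d = 0 mm → contributes +12 500 mm⁴
  top flange (beyond web): d = 35 mm → contributes +732 000 mm⁴
  bottom flange (beyond web): d = -35 mm → contributes +732 000 mm⁴
Total I = 1 476 500 mm⁴.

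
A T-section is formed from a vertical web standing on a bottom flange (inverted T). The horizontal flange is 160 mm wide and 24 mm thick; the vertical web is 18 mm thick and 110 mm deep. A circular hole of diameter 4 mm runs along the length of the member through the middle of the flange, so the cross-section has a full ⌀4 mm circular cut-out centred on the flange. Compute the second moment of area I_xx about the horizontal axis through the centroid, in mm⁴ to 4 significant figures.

Split into non-overlapping primitives; take the origin at the lower-left of the bounding box.
Flange: 160 × 24, A = 3 840 mm², y = 12 mm, Ī = 184 320 mm⁴.
Web: 18 × 110, A = 1 980 mm², y = 79 mm, Ī = 1 996 500 mm⁴.
Hole (subtracted): ⌀4, A = 12.5664 mm², y = 12 mm, Ī = 12.5664 mm⁴.
Centroid: ȳ = ΣA·y / ΣA = 34.8431 mm.
Transfer each piece to the horizontal axis through the centroid using Ī + A·d² with d = y − 34.8431:
  flange: d = -22.8431 mm → contributes +2 188 066 mm⁴
  web: d = 44.1569 mm → contributes +5 857 161 mm⁴
  hole: d = -22.8431 mm → contributes −6569.81 mm⁴
Total I = 8 038 657 mm⁴.

I_xx ≈ 8.039 × 10⁶ mm⁴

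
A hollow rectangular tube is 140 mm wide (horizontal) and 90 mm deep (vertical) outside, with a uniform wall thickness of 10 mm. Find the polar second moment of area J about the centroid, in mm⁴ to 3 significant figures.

Split into non-overlapping primitives; take the origin at the lower-left of the bounding box.
Outer rectangle: 140 × 90, A = 12 600 mm², y = 45 mm, Ī = 8 505 000 mm⁴.
Inner void (subtracted): 120 × 70, A = 8 400 mm², y = 45 mm, Ī = 3 430 000 mm⁴.
By symmetry the centroid is at mid-height, ȳ = 45 mm.
All pieces are centred on the centroidal x-axis, so I = ΣĪ (holes subtracted) = 5 075 000 mm⁴.
Repeating about the centroidal y-axis gives I_y = 10 500 000 mm⁴.
Polar second moment: J = I_x + I_y = 15 575 000 mm⁴.

J ≈ 1.56 × 10⁷ mm⁴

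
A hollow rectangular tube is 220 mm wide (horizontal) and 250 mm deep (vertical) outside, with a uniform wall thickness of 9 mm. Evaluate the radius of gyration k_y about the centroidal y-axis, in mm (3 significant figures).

k_y ≈ 87.6 mm

Treat the section as a set of non-overlapping primitives; coordinates are from the bounding-box lower-left.
Outer rectangle: 220 × 250, A = 55 000 mm², x = 110 mm, Ī = 221 833 333 mm⁴.
Inner void (subtracted): 202 × 232, A = 46 864 mm², x = 110 mm, Ī = 159 353 221 mm⁴.
By symmetry the centroid is at mid-width, x̄ = 110 mm.
All pieces are centred on the centroidal y-axis, so I = ΣĪ (holes subtracted) = 62 480 112 mm⁴.
Radius of gyration: k = √(I/A) = √(62 480 112 / 8 136) = 87.633 mm.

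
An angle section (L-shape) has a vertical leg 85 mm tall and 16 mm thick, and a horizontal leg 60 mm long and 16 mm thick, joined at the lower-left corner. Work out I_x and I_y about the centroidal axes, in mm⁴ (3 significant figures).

I_x ≈ 1.39 × 10⁶ mm⁴, I_y ≈ 5.60 × 10⁵ mm⁴

Treat the section as a set of non-overlapping primitives; coordinates are from the bounding-box lower-left.
Vertical leg: 16 × 85, A = 1 360 mm², y = 42.5 mm, Ī = 818 833 mm⁴.
Horizontal leg (remainder): 44 × 16, A = 704 mm², y = 8 mm, Ī = 15 019 mm⁴.
Centroid: ȳ = ΣA·y / ΣA = 30.733 mm.
Transfer each piece to the centroidal x-axis using Ī + A·d² with d = y − 30.733:
  vertical leg: d = 11.767 mm → contributes +1 007 156 mm⁴
  horizontal leg (remainder): d = -22.733 mm → contributes +378 824 mm⁴
Total I = 1 385 980 mm⁴.
For the y-axis: x̄ = 18.233 mm.
Repeating about the centroidal y-axis gives I_y = 560 080 mm⁴.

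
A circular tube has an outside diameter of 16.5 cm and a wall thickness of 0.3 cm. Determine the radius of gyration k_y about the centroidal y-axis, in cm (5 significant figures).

Treat the section as a set of non-overlapping primitives; coordinates are from the bounding-box lower-left.
Outer circle: ⌀16.5, A = 213.8246 cm², x = 8.25 cm, Ī = 3638.36 cm⁴.
Bore (subtracted): ⌀15.9, A = 198.5565 cm², x = 8.25 cm, Ī = 3137.317 cm⁴.
By symmetry the centroid is at mid-width, x̄ = 8.25 cm.
All pieces are centred on the centroidal y-axis, so I = ΣĪ (holes subtracted) = 501.0431 cm⁴.
Radius of gyration: k = √(I/A) = √(501.0431 / 15.26814) = 5.728547 cm.

k_y ≈ 5.7285 cm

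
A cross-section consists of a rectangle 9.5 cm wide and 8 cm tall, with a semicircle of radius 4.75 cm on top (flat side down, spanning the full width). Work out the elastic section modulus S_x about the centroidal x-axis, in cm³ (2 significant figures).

S_x ≈ 200 cm³

Treat the section as a set of non-overlapping primitives; coordinates are from the bounding-box lower-left.
Rectangular body: 9.5 × 8, A = 76 cm², y = 4 cm, Ī = 405.3 cm⁴.
Semicircular cap: semicircle r = 4.75, A = 35.44 cm², y = 10.02 cm, Ī = 55.87 cm⁴.
Centroid: ȳ = ΣA·y / ΣA = 5.913 cm.
Transfer each piece to the centroidal x-axis using Ī + A·d² with d = y − 5.913:
  rectangular body: d = -1.913 cm → contributes +683.5 cm⁴
  semicircular cap: d = 4.103 cm → contributes +652.4 cm⁴
Total I = 1 336 cm⁴.
Extreme fibre distance c = 6.837 cm; S = I/c = 195.4 cm³.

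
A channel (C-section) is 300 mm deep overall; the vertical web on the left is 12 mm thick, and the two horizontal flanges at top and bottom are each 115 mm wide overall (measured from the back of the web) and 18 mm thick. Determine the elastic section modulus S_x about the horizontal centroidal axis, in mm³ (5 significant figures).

Decompose the section into non-overlapping parts with the origin at the bottom-left of its bounding rectangle.
Web: 12 × 300, A = 3 600 mm², y = 150 mm, Ī = 27 000 000 mm⁴.
Top flange (beyond web): 103 × 18, A = 1 854 mm², y = 291 mm, Ī = 50 058 mm⁴.
Bottom flange (beyond web): 103 × 18, A = 1 854 mm², y = 9 mm, Ī = 50 058 mm⁴.
By symmetry the centroid is at mid-height, ȳ = 150 mm.
Transfer each piece to the horizontal centroidal axis using Ī + A·d² with d = y − 150:
  web: d = 0 mm → contributes +27 000 000 mm⁴
  top flange (beyond web): d = 141 mm → contributes +36 909 432 mm⁴
  bottom flange (beyond web): d = -141 mm → contributes +36 909 432 mm⁴
Total I = 100 818 864 mm⁴.
Extreme fibre distance c = 150 mm; S = I/c = 672125.8 mm³.

S_x ≈ 6.7213 × 10⁵ mm³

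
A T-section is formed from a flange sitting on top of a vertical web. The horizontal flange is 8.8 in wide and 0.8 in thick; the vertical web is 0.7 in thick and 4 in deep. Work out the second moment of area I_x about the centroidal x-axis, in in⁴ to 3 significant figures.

Treat the section as a set of non-overlapping primitives; coordinates are from the bounding-box lower-left.
Flange: 8.8 × 0.8, A = 7.04 in², y = 4.4 in, Ī = 0.37547 in⁴.
Web: 0.7 × 4, A = 2.8 in², y = 2 in, Ī = 3.7333 in⁴.
Centroid: ȳ = ΣA·y / ΣA = 3.7171 in.
Transfer each piece to the centroidal x-axis using Ī + A·d² with d = y − 3.7171:
  flange: d = 0.68293 in → contributes +3.6588 in⁴
  web: d = -1.7171 in → contributes +11.989 in⁴
Total I = 15.648 in⁴.

I_x ≈ 15.6 in⁴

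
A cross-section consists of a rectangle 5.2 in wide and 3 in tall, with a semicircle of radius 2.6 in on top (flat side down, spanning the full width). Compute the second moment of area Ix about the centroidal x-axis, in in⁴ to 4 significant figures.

Split into non-overlapping primitives; take the origin at the lower-left of the bounding box.
Rectangular body: 5.2 × 3, A = 15.6 in², y = 1.5 in, Ī = 11.7 in⁴.
Semicircular cap: semicircle r = 2.6, A = 10.6186 in², y = 4.10347 in, Ī = 5.01563 in⁴.
Centroid: ȳ = ΣA·y / ΣA = 2.55441 in.
Transfer each piece to the centroidal x-axis using Ī + A·d² with d = y − 2.55441:
  rectangular body: d = -1.05441 in → contributes +29.0439 in⁴
  semicircular cap: d = 1.54906 in → contributes +30.4959 in⁴
Total I = 59.5398 in⁴.

Ix ≈ 59.54 in⁴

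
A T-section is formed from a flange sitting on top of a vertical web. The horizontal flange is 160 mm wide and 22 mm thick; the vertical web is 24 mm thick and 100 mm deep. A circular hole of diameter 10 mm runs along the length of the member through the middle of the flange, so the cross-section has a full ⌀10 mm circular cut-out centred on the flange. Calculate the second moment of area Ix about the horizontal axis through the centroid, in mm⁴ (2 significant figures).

Split into non-overlapping primitives; take the origin at the lower-left of the bounding box.
Flange: 160 × 22, A = 3 520 mm², y = 111 mm, Ī = 141 973 mm⁴.
Web: 24 × 100, A = 2 400 mm², y = 50 mm, Ī = 2 000 000 mm⁴.
Hole (subtracted): ⌀10, A = 78.54 mm², y = 111 mm, Ī = 490.9 mm⁴.
Centroid: ȳ = ΣA·y / ΣA = 85.94 mm.
Transfer each piece to the horizontal axis through the centroid using Ī + A·d² with d = y − 85.94:
  flange: d = 25.06 mm → contributes +2 352 939 mm⁴
  web: d = -35.94 mm → contributes +5 099 657 mm⁴
  hole: d = 25.06 mm → contributes −49 823 mm⁴
Total I = 7 402 772 mm⁴.

Ix ≈ 7.4 × 10⁶ mm⁴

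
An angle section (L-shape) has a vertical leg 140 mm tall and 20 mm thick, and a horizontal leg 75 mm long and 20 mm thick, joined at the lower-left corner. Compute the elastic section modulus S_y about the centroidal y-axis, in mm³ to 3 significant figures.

S_y ≈ 2.72 × 10⁴ mm³

Decompose the section into non-overlapping parts with the origin at the bottom-left of its bounding rectangle.
Vertical leg: 20 × 140, A = 2 800 mm², x = 10 mm, Ī = 93 333 mm⁴.
Horizontal leg (remainder): 55 × 20, A = 1 100 mm², x = 47.5 mm, Ī = 277 292 mm⁴.
Centroid: x̄ = ΣA·x / ΣA = 20.577 mm.
Transfer each piece to the centroidal y-axis using Ī + A·d² with d = x − 20.577:
  vertical leg: d = -10.577 mm → contributes +406 573 mm⁴
  horizontal leg (remainder): d = 26.923 mm → contributes +1 074 629 mm⁴
Total I = 1 481 202 mm⁴.
Extreme fibre distance c = 54.423 mm; S = I/c = 27 216 mm³.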